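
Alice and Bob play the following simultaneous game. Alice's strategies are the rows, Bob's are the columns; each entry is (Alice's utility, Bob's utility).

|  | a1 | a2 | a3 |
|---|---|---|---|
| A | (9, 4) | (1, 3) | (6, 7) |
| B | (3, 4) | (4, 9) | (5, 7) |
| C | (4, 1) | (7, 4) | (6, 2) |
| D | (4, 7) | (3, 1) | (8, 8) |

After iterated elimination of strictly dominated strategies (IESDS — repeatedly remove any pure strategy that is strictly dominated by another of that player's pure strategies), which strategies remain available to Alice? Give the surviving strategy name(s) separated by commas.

For Alice, C strictly dominates B on the remaining columns (a1: 4>3, a2: 7>4, a3: 6>5); eliminate B.
Column a1 is eliminated: a3 beats it against every remaining row (A: 7>4, C: 2>1, D: 8>7).
Row A is eliminated: D beats it against every remaining column (a2: 3>1, a3: 8>6).
Among the remaining strategies, none is strictly dominated by another pure strategy of the same player, so the elimination stops.
Surviving strategies — Alice: {C, D}; Bob: {a2, a3}.

C, D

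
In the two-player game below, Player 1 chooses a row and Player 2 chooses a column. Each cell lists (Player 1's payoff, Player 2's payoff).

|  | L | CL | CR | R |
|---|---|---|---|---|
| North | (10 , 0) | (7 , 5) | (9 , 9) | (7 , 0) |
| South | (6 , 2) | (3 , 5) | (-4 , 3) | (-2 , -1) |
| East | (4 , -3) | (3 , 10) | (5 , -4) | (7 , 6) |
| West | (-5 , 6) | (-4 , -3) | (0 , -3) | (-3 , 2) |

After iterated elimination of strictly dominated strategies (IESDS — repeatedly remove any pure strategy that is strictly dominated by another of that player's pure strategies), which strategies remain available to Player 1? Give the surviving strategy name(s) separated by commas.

North

Player 1's strategy South is strictly dominated by North (L: 10>6, CL: 7>3, CR: 9>-4, R: 7>-2) and is removed.
For Player 1, North strictly dominates West on the remaining columns (L: 10>-5, CL: 7>-4, CR: 9>0, R: 7>-3); eliminate West.
For Player 2, CL strictly dominates L on the remaining rows (North: 5>0, East: 10>-3); eliminate L.
Player 2's strategy R is strictly dominated by CL (North: 5>0, East: 10>6) and is removed.
For Player 1, North strictly dominates East on the remaining columns (CL: 7>3, CR: 9>5); eliminate East.
For Player 2, CR strictly dominates CL on the remaining rows (North: 9>5); eliminate CL.
Among the remaining strategies, none is strictly dominated by another pure strategy of the same player, so the elimination stops.
Surviving strategies — Player 1: {North}; Player 2: {CR}.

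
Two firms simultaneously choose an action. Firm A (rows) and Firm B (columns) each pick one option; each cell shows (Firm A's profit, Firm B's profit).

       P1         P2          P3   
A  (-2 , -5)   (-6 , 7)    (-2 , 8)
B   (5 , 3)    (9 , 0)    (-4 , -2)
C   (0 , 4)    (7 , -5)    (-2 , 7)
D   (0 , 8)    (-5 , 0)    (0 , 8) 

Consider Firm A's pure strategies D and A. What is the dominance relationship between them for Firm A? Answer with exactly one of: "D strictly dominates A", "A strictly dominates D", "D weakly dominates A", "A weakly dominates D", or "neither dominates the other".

D strictly dominates A

Compare D to A across each opponent action: P1: 0>-2, P2: -5>-6, P3: 0>-2.
D gives a strictly higher payoff against each opponent action, so D strictly dominates A.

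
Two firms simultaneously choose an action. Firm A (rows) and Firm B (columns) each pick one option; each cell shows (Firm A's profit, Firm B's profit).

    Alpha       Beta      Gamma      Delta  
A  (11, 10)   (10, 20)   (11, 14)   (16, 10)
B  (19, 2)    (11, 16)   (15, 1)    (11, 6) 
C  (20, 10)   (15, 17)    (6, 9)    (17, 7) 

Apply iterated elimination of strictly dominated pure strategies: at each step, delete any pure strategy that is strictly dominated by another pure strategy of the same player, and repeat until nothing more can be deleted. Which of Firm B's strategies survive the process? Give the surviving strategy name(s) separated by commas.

Firm B's strategy Alpha is strictly dominated by Beta (A: 20>10, B: 16>2, C: 17>10) and is removed.
Column Gamma is eliminated: Beta beats it against every remaining row (A: 20>14, B: 16>1, C: 17>9).
For Firm A, C strictly dominates A on the remaining columns (Beta: 15>10, Delta: 17>16); eliminate A.
Row B is eliminated: C beats it against every remaining column (Beta: 15>11, Delta: 17>11).
Firm B's strategy Delta is strictly dominated by Beta (C: 17>7) and is removed.
Among the remaining strategies, none is strictly dominated by another pure strategy of the same player, so the elimination stops.
Surviving strategies — Firm A: {C}; Firm B: {Beta}.

Beta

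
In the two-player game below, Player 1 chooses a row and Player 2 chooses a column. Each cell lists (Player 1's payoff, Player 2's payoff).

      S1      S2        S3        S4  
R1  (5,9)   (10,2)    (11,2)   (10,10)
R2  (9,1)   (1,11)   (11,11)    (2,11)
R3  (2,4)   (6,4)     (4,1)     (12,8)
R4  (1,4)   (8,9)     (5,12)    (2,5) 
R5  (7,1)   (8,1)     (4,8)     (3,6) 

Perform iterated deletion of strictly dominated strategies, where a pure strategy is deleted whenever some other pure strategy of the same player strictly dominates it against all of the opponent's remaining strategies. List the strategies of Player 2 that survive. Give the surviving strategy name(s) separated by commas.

Player 1's strategy R4 is strictly dominated by R1 (S1: 5>1, S2: 10>8, S3: 11>5, S4: 10>2) and is removed.
Column S1 is eliminated: S4 beats it against every remaining row (R1: 10>9, R2: 11>1, R3: 8>4, R5: 6>1).
For Player 1, R1 strictly dominates R5 on the remaining columns (S2: 10>8, S3: 11>4, S4: 10>3); eliminate R5.
Among the remaining strategies, none is strictly dominated by another pure strategy of the same player, so the elimination stops.
Surviving strategies — Player 1: {R1, R2, R3}; Player 2: {S2, S3, S4}.

S2, S3, S4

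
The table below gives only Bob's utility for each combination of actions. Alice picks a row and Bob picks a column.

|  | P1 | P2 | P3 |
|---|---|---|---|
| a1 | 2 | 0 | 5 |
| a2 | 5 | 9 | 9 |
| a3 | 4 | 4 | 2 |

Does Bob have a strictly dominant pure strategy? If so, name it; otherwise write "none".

none

P1 fails to dominate P2 at a2 (5<9).
P2 fails to dominate P1 at a1 (0<2).
P3 fails to dominate P1 at a3 (2<4).
No single strategy dominates all the others.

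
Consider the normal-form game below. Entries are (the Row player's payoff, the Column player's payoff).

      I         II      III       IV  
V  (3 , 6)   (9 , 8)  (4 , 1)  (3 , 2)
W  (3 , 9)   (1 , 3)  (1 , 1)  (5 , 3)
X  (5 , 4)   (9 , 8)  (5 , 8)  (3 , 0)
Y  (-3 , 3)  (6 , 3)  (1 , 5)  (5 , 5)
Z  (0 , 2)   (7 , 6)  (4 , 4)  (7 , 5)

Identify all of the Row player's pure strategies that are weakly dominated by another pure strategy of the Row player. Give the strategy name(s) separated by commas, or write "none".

V, Y

V: dominated, since X does at least as well everywhere (I: 5>3, II: 9=9, III: 5>4, IV: 3=3).
Nothing dominates W: V at IV (5>3); X at IV (5>3); Y at I (3>-3); Z at I (3>0).
X: no other strategy beats it everywhere (V at I (5>3); W at I (5>3); Y at I (5>-3); Z at I (5>0)).
Z weakly dominates Y — I: 0>-3, II: 7>6, III: 4>1, IV: 7>5.
Z: no other strategy beats it everywhere (V at IV (7>3); W at II (7>1); X at IV (7>3); Y at I (0>-3)).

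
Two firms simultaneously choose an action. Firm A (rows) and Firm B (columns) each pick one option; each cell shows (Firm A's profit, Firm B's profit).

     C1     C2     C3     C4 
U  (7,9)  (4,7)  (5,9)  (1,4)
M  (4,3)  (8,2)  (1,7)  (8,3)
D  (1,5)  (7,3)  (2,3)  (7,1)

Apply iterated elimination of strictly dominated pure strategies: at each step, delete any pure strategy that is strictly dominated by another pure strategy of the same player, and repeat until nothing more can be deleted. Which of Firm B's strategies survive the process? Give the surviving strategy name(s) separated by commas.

C1, C3

Firm B's strategy C2 is strictly dominated by C1 (U: 9>7, M: 3>2, D: 5>3) and is removed.
Column C4 is eliminated: C3 beats it against every remaining row (U: 9>4, M: 7>3, D: 3>1).
For Firm A, U strictly dominates M on the remaining columns (C1: 7>4, C3: 5>1); eliminate M.
Row D is eliminated: U beats it against every remaining column (C1: 7>1, C3: 5>2).
Among the remaining strategies, none is strictly dominated by another pure strategy of the same player, so the elimination stops.
Surviving strategies — Firm A: {U}; Firm B: {C1, C3}.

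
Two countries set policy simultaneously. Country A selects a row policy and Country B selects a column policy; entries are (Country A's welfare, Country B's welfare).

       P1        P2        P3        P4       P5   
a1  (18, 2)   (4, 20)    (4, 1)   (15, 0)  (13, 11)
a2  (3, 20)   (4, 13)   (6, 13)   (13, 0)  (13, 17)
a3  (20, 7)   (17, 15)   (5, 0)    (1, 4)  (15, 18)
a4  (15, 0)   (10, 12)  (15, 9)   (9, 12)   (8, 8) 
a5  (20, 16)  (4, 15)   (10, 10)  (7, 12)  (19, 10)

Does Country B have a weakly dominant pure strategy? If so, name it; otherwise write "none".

none

P1 fails to dominate P2 at a1 (2<20).
P2 fails to dominate P1 at a2 (13<20).
P3 fails to dominate P1 at a1 (1<2).
P4 fails to dominate P1 at a1 (0<2).
P5 fails to dominate P1 at a2 (17<20).
No single strategy dominates all the others.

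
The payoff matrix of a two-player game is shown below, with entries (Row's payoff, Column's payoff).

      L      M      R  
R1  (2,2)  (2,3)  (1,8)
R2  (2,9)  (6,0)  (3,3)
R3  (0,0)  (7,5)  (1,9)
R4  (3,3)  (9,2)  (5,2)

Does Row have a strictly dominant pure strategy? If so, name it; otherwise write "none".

R4 vs R1: L: 3>2, M: 9>2, R: 5>1.
R4 vs R2: L: 3>2, M: 9>6, R: 5>3.
R4 vs R3: L: 3>0, M: 9>7, R: 5>1.
R4 strictly beats every other strategy against every opponent action, so it is strictly dominant.

R4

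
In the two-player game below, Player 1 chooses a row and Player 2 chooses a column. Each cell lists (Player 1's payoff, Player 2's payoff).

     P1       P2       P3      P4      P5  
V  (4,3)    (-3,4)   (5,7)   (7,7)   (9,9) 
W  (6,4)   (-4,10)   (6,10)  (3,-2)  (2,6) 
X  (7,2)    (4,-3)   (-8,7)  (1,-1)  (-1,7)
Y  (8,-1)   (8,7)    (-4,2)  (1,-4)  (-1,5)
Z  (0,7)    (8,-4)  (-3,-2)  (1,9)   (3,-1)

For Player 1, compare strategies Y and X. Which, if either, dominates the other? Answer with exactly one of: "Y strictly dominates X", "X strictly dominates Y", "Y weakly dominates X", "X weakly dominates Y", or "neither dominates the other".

Y weakly dominates X

Y's payoffs vs X's, by Player 2's action — P1: 8>7, P2: 8>4, P3: -4>-8, P4: 1=1, P5: -1=-1.
Y is at least as good everywhere and strictly better somewhere (tied only at P4, P5), so Y weakly but not strictly dominates X.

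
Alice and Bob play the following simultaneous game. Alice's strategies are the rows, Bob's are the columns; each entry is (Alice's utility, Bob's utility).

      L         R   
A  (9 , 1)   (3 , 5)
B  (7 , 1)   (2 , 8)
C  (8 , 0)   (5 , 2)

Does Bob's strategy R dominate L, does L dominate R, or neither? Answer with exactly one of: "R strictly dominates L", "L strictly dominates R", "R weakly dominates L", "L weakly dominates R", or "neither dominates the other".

R's payoffs vs L's, by Alice's action — A: 5>1, B: 8>1, C: 2>0.
R gives a strictly higher payoff against every action of Alice, so R strictly dominates L.

R strictly dominates L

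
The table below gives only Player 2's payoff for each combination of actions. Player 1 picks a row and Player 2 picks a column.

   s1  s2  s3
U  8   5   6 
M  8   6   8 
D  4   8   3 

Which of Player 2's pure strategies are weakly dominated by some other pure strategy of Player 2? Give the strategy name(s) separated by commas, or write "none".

Nothing dominates s1: s2 at U (8>5); s3 at U (8>6).
s2 is not dominated — it holds its own against s1 at D (8>4); s3 at D (8>3).
s1 weakly dominates s3 — U: 8>6, M: 8=8, D: 4>3.

s3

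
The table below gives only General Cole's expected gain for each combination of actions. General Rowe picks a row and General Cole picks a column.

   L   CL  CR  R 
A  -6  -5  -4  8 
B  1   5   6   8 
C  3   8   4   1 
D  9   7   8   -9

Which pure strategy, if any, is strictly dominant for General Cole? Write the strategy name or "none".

L fails to dominate CL at A (-6<-5).
CL fails to dominate L at D (7<9).
CR fails to dominate L at D (8<9).
R fails to dominate L at C (1<3).
No single strategy dominates all the others.

none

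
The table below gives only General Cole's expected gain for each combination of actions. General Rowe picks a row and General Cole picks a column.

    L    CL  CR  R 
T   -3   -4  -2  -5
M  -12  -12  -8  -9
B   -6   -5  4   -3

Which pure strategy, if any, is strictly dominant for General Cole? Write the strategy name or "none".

CR

CR vs L: T: -2>-3, M: -8>-12, B: 4>-6.
CR vs CL: T: -2>-4, M: -8>-12, B: 4>-5.
CR vs R: T: -2>-5, M: -8>-9, B: 4>-3.
CR strictly beats every other strategy against every opponent action, so it is strictly dominant.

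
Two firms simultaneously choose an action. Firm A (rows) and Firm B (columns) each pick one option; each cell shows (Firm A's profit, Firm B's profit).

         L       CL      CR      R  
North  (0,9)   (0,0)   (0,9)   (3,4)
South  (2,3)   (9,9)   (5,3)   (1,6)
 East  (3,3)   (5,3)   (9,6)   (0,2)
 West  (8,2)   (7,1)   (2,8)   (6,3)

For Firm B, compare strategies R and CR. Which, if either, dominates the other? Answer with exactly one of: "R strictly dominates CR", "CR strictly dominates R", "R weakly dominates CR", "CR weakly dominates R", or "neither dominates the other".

R's payoffs vs CR's, by Firm A's action — North: 4<9, South: 6>3, East: 2<6, West: 3<8.
R does better at South but worse at North, East, West; neither strategy dominates the other.

neither dominates the other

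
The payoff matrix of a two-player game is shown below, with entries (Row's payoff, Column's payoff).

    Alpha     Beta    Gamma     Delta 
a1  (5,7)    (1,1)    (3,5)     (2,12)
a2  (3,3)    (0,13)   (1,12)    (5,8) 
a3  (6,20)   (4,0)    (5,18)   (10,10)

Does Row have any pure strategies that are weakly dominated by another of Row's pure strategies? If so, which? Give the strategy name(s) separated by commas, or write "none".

a1, a2

a1 is weakly dominated by a3 (Alpha: 6>5, Beta: 4>1, Gamma: 5>3, Delta: 10>2).
a2: dominated, since a3 does at least as well everywhere (Alpha: 6>3, Beta: 4>0, Gamma: 5>1, Delta: 10>5).
a3: no other strategy beats it everywhere (a1 at Alpha (6>5); a2 at Alpha (6>3)).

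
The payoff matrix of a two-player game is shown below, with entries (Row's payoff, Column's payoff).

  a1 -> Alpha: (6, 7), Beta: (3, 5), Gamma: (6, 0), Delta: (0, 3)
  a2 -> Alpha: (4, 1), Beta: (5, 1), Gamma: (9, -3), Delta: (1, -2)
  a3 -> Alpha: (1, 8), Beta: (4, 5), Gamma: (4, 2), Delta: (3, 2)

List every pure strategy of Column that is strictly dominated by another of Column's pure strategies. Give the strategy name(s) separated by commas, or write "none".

Alpha: no other strategy beats it everywhere (Beta at a1 (7>5); Gamma at a1 (7>0); Delta at a1 (7>3)).
Beta is not dominated — it holds its own against Alpha at a2 (1=1); Gamma at a1 (5>0); Delta at a1 (5>3).
Alpha strictly dominates Gamma — a1: 7>0, a2: 1>-3, a3: 8>2.
Delta: dominated, since Alpha does at least as well everywhere (a1: 7>3, a2: 1>-2, a3: 8>2).

Gamma, Delta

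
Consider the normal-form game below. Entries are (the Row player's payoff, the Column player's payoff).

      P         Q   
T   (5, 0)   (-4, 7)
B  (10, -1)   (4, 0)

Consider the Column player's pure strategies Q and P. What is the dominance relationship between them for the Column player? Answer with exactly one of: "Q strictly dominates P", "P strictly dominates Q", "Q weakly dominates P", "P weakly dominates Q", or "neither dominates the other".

Q strictly dominates P

Compare Q to P across every action of the Row player: T: 7>0, B: 0>-1.
Q gives a strictly higher payoff against every action of the Row player, so Q strictly dominates P.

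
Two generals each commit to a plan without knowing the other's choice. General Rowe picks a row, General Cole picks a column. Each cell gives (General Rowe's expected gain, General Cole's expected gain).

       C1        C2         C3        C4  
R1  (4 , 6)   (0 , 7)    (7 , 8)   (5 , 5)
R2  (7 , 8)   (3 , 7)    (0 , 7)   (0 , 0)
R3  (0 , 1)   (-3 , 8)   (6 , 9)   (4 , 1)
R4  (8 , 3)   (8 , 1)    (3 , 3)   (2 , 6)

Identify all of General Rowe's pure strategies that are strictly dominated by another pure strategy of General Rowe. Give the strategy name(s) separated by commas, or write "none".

R1 is not dominated — it holds its own against R2 at C3 (7>0); R3 at C1 (4>0); R4 at C3 (7>3).
R2: dominated, since R4 does at least as well everywhere (C1: 8>7, C2: 8>3, C3: 3>0, C4: 2>0).
R1 strictly dominates R3 — C1: 4>0, C2: 0>-3, C3: 7>6, C4: 5>4.
Nothing dominates R4: R1 at C1 (8>4); R2 at C1 (8>7); R3 at C1 (8>0).

R2, R3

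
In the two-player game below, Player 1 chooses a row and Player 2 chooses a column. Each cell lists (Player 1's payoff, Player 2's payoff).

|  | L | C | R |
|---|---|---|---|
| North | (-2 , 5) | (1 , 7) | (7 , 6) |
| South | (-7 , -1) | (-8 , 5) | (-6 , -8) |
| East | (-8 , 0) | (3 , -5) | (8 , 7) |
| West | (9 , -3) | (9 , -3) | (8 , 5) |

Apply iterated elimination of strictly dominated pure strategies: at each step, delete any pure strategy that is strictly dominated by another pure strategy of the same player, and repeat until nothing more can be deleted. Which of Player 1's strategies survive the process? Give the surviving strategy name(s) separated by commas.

East, West

Row North is eliminated: West beats it against every remaining column (L: 9>-2, C: 9>1, R: 8>7).
Player 1's strategy South is strictly dominated by West (L: 9>-7, C: 9>-8, R: 8>-6) and is removed.
Player 2's strategy L is strictly dominated by R (East: 7>0, West: 5>-3) and is removed.
Player 2's strategy C is strictly dominated by R (East: 7>-5, West: 5>-3) and is removed.
Among the remaining strategies, none is strictly dominated by another pure strategy of the same player, so the elimination stops.
Surviving strategies — Player 1: {East, West}; Player 2: {R}.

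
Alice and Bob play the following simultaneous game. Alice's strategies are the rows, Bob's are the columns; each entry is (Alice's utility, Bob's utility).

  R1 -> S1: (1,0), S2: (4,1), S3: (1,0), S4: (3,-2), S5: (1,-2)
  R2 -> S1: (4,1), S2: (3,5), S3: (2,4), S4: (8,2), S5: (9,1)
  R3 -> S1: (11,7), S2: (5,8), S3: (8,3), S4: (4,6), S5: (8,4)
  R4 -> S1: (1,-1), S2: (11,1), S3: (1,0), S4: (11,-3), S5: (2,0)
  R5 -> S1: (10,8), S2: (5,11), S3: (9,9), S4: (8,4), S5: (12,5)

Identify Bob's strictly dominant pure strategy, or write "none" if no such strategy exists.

S2 vs S1: R1: 1>0, R2: 5>1, R3: 8>7, R4: 1>-1, R5: 11>8.
S2 vs S3: R1: 1>0, R2: 5>4, R3: 8>3, R4: 1>0, R5: 11>9.
S2 vs S4: R1: 1>-2, R2: 5>2, R3: 8>6, R4: 1>-3, R5: 11>4.
S2 vs S5: R1: 1>-2, R2: 5>1, R3: 8>4, R4: 1>0, R5: 11>5.
S2 strictly beats every other strategy against every opponent action, so it is strictly dominant.

S2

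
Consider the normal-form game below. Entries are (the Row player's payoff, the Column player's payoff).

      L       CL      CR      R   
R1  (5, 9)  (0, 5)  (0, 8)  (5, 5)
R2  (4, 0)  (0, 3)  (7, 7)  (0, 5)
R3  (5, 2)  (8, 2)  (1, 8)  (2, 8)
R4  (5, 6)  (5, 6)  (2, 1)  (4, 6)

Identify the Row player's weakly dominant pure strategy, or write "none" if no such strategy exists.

none

R1 fails to dominate R2 at CR (0<7).
R2 fails to dominate R1 at L (4<5).
R3 fails to dominate R1 at R (2<5).
R4 fails to dominate R1 at R (4<5).
No single strategy dominates all the others.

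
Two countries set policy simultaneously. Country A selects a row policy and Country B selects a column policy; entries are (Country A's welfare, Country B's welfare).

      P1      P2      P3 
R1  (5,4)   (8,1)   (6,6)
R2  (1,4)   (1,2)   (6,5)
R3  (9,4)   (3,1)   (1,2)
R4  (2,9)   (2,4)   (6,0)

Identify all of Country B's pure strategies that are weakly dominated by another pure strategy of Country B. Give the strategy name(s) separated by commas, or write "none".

P2

P1: no other strategy beats it everywhere (P2 at R1 (4>1); P3 at R3 (4>2)).
P2: dominated, since P1 does at least as well everywhere (R1: 4>1, R2: 4>2, R3: 4>1, R4: 9>4).
Nothing dominates P3: P1 at R1 (6>4); P2 at R1 (6>1).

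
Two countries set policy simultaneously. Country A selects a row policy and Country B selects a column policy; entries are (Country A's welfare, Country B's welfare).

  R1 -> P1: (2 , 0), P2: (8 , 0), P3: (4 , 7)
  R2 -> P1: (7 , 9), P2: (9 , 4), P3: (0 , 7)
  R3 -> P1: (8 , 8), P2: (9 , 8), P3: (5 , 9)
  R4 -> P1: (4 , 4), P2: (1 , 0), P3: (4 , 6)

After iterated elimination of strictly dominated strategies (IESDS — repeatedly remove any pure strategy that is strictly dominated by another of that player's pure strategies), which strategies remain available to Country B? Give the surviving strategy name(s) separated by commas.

Row R1 is eliminated: R3 beats it against every remaining column (P1: 8>2, P2: 9>8, P3: 5>4).
Row R4 is eliminated: R3 beats it against every remaining column (P1: 8>4, P2: 9>1, P3: 5>4).
Country B's strategy P2 is strictly dominated by P3 (R2: 7>4, R3: 9>8) and is removed.
For Country A, R3 strictly dominates R2 on the remaining columns (P1: 8>7, P3: 5>0); eliminate R2.
For Country B, P3 strictly dominates P1 on the remaining rows (R3: 9>8); eliminate P1.
Among the remaining strategies, none is strictly dominated by another pure strategy of the same player, so the elimination stops.
Surviving strategies — Country A: {R3}; Country B: {P3}.

P3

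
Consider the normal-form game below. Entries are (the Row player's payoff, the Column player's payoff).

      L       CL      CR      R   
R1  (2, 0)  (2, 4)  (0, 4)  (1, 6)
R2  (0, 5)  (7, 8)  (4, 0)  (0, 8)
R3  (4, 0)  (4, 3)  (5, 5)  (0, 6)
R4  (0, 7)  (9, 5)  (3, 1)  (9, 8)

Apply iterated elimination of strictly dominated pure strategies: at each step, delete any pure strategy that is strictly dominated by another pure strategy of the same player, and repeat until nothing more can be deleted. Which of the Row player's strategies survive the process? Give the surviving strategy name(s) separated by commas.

The Column player's strategy L is strictly dominated by R (R1: 6>0, R2: 8>5, R3: 6>0, R4: 8>7) and is removed.
Row R1 is eliminated: R4 beats it against every remaining column (CL: 9>2, CR: 3>0, R: 9>1).
For the Column player, R strictly dominates CR on the remaining rows (R2: 8>0, R3: 6>5, R4: 8>1); eliminate CR.
The Row player's strategy R2 is strictly dominated by R4 (CL: 9>7, R: 9>0) and is removed.
The Row player's strategy R3 is strictly dominated by R4 (CL: 9>4, R: 9>0) and is removed.
Column CL is eliminated: R beats it against every remaining row (R4: 8>5).
Among the remaining strategies, none is strictly dominated by another pure strategy of the same player, so the elimination stops.
Surviving strategies — the Row player: {R4}; the Column player: {R}.

R4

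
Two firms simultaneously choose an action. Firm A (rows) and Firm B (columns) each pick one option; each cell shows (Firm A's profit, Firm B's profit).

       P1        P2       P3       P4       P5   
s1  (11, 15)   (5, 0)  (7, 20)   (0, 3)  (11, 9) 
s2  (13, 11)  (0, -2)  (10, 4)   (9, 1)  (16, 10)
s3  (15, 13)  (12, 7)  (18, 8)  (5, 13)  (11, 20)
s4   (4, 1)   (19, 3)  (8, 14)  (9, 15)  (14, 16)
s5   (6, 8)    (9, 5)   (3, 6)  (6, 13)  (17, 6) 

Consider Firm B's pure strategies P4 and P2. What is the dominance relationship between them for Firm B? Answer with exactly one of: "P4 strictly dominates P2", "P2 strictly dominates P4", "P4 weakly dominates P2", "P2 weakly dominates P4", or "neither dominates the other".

P4 strictly dominates P2

Compare P4 to P2 across every action of Firm A: s1: 3>0, s2: 1>-2, s3: 13>7, s4: 15>3, s5: 13>5.
Every comparison favours P4, so P4 strictly dominates P2.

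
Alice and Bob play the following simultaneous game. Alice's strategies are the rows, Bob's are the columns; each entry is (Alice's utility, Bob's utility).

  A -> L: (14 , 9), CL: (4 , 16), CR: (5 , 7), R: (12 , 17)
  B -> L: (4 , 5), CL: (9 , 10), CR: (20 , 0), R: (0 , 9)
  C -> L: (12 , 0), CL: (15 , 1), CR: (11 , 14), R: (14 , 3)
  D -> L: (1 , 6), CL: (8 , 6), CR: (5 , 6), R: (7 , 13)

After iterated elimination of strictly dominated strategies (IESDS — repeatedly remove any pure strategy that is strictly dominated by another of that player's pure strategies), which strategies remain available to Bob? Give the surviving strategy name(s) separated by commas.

For Alice, C strictly dominates D on the remaining columns (L: 12>1, CL: 15>8, CR: 11>5, R: 14>7); eliminate D.
For Bob, CL strictly dominates L on the remaining rows (A: 16>9, B: 10>5, C: 1>0); eliminate L.
Alice's strategy A is strictly dominated by C (CL: 15>4, CR: 11>5, R: 14>12) and is removed.
Among the remaining strategies, none is strictly dominated by another pure strategy of the same player, so the elimination stops.
Surviving strategies — Alice: {B, C}; Bob: {CL, CR, R}.

CL, CR, R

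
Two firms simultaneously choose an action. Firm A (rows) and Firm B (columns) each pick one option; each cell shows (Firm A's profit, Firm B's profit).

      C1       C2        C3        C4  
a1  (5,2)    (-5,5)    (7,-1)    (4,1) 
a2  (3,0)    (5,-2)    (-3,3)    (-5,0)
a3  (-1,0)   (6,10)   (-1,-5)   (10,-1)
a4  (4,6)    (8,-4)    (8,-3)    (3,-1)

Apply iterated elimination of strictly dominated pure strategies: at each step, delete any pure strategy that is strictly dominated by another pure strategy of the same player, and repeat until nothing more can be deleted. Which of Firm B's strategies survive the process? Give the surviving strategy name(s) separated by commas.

Firm A's strategy a2 is strictly dominated by a4 (C1: 4>3, C2: 8>5, C3: 8>-3, C4: 3>-5) and is removed.
Column C3 is eliminated: C1 beats it against every remaining row (a1: 2>-1, a3: 0>-5, a4: 6>-3).
Column C4 is eliminated: C1 beats it against every remaining row (a1: 2>1, a3: 0>-1, a4: 6>-1).
For Firm A, a4 strictly dominates a3 on the remaining columns (C1: 4>-1, C2: 8>6); eliminate a3.
Among the remaining strategies, none is strictly dominated by another pure strategy of the same player, so the elimination stops.
Surviving strategies — Firm A: {a1, a4}; Firm B: {C1, C2}.

C1, C2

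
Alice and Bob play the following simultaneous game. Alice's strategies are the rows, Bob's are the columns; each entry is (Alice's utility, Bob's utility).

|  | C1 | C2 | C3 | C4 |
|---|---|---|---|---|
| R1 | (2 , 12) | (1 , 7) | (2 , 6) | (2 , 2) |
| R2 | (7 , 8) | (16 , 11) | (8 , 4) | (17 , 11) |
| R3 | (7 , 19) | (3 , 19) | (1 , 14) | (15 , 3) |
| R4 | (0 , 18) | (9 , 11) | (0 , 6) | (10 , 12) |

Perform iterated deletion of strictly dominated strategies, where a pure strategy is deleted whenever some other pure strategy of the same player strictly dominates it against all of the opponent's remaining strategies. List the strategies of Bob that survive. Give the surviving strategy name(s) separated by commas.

C1, C2, C4

Alice's strategy R1 is strictly dominated by R2 (C1: 7>2, C2: 16>1, C3: 8>2, C4: 17>2) and is removed.
Alice's strategy R4 is strictly dominated by R2 (C1: 7>0, C2: 16>9, C3: 8>0, C4: 17>10) and is removed.
For Bob, C1 strictly dominates C3 on the remaining rows (R2: 8>4, R3: 19>14); eliminate C3.
Among the remaining strategies, none is strictly dominated by another pure strategy of the same player, so the elimination stops.
Surviving strategies — Alice: {R2, R3}; Bob: {C1, C2, C4}.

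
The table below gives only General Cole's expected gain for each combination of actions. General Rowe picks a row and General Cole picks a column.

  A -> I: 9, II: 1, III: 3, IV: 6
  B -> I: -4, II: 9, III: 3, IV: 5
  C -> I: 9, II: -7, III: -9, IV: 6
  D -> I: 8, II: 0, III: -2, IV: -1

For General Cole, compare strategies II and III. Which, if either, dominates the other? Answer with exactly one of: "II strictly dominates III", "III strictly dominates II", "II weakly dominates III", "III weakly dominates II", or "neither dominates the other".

Compare II to III across every action of General Rowe: A: 1<3, B: 9>3, C: -7>-9, D: 0>-2.
II does better at B, C, D but worse at A; neither strategy dominates the other.

neither dominates the other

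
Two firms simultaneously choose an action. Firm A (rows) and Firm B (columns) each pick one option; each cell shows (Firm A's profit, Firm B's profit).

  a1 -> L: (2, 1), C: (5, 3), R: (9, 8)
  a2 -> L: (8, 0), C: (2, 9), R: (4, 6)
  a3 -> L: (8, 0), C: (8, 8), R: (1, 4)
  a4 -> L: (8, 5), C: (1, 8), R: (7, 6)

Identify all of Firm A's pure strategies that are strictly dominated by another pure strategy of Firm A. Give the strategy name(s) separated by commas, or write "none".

a1 is not dominated — it holds its own against a2 at C (5>2); a3 at R (9>1); a4 at C (5>1).
Nothing dominates a2: a1 at L (8>2); a3 at L (8=8); a4 at L (8=8).
a3 is not dominated — it holds its own against a1 at L (8>2); a2 at L (8=8); a4 at L (8=8).
Nothing dominates a4: a1 at L (8>2); a2 at L (8=8); a3 at L (8=8).

none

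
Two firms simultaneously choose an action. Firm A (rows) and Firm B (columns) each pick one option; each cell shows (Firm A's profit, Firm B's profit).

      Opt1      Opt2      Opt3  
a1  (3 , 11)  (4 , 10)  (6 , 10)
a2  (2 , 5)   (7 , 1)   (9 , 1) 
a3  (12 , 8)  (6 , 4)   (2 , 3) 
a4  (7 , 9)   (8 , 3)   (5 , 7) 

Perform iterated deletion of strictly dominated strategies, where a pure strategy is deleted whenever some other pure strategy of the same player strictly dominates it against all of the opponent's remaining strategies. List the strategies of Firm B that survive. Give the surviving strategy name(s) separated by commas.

Opt1

For Firm B, Opt1 strictly dominates Opt2 on the remaining rows (a1: 11>10, a2: 5>1, a3: 8>4, a4: 9>3); eliminate Opt2.
For Firm B, Opt1 strictly dominates Opt3 on the remaining rows (a1: 11>10, a2: 5>1, a3: 8>3, a4: 9>7); eliminate Opt3.
Firm A's strategy a1 is strictly dominated by a3 (Opt1: 12>3) and is removed.
Row a2 is eliminated: a3 beats it against every remaining column (Opt1: 12>2).
Row a4 is eliminated: a3 beats it against every remaining column (Opt1: 12>7).
Among the remaining strategies, none is strictly dominated by another pure strategy of the same player, so the elimination stops.
Surviving strategies — Firm A: {a3}; Firm B: {Opt1}.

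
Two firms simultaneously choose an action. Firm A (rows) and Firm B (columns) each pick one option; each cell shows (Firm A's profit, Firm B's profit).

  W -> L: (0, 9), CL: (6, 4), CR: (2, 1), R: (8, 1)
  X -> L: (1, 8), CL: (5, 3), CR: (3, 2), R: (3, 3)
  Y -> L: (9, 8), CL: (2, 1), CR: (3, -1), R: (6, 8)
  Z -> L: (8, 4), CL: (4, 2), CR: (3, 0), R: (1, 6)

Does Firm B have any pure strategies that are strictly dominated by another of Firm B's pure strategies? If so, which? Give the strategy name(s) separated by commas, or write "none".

CL, CR

Nothing dominates L: CL at W (9>4); CR at W (9>1); R at W (9>1).
CL is strictly dominated by L (W: 9>4, X: 8>3, Y: 8>1, Z: 4>2).
CR is strictly dominated by L (W: 9>1, X: 8>2, Y: 8>-1, Z: 4>0).
Nothing dominates R: L at Y (8=8); CL at X (3=3); CR at W (1=1).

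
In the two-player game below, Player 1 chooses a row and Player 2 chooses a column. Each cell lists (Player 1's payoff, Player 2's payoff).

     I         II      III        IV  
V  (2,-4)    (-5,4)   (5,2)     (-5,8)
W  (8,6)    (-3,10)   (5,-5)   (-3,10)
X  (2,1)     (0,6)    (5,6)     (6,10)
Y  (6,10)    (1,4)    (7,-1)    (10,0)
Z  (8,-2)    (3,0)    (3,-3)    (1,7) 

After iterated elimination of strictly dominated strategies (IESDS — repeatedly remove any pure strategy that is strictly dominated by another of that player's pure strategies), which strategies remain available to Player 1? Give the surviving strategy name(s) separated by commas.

Row V is eliminated: Y beats it against every remaining column (I: 6>2, II: 1>-5, III: 7>5, IV: 10>-5).
Player 1's strategy X is strictly dominated by Y (I: 6>2, II: 1>0, III: 7>5, IV: 10>6) and is removed.
For Player 2, I strictly dominates III on the remaining rows (W: 6>-5, Y: 10>-1, Z: -2>-3); eliminate III.
Among the remaining strategies, none is strictly dominated by another pure strategy of the same player, so the elimination stops.
Surviving strategies — Player 1: {W, Y, Z}; Player 2: {I, II, IV}.

W, Y, Z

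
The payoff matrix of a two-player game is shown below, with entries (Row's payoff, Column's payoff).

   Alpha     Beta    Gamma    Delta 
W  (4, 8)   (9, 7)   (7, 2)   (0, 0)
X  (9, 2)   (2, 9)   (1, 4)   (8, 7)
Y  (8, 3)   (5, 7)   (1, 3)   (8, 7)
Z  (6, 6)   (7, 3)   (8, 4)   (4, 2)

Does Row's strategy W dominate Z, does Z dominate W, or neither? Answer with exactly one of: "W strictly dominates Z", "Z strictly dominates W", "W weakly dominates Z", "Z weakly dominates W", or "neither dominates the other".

W's payoffs vs Z's, by Column's action — Alpha: 4<6, Beta: 9>7, Gamma: 7<8, Delta: 0<4.
W does better at Beta but worse at Alpha, Gamma, Delta; neither strategy dominates the other.

neither dominates the other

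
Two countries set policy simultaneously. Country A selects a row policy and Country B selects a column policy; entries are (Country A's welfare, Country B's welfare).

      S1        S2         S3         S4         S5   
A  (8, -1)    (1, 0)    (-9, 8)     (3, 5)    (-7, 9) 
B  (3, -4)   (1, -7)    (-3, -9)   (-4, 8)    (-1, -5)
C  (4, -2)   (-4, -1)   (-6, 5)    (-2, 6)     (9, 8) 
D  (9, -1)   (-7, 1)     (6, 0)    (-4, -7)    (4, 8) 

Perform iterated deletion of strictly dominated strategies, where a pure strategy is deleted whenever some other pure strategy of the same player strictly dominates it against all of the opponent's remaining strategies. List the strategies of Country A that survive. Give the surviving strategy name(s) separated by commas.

C

Country B's strategy S2 is strictly dominated by S5 (A: 9>0, B: -5>-7, C: 8>-1, D: 8>1) and is removed.
Country B's strategy S3 is strictly dominated by S5 (A: 9>8, B: -5>-9, C: 8>5, D: 8>0) and is removed.
For Country A, C strictly dominates B on the remaining columns (S1: 4>3, S4: -2>-4, S5: 9>-1); eliminate B.
Column S1 is eliminated: S5 beats it against every remaining row (A: 9>-1, C: 8>-2, D: 8>-1).
For Country A, C strictly dominates D on the remaining columns (S4: -2>-4, S5: 9>4); eliminate D.
Country B's strategy S4 is strictly dominated by S5 (A: 9>5, C: 8>6) and is removed.
Country A's strategy A is strictly dominated by C (S5: 9>-7) and is removed.
Among the remaining strategies, none is strictly dominated by another pure strategy of the same player, so the elimination stops.
Surviving strategies — Country A: {C}; Country B: {S5}.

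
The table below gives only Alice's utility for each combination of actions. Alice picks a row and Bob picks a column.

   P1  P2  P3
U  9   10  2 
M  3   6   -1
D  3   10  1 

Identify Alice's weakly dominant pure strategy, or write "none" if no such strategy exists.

U

U vs M: P1: 9>3, P2: 10>6, P3: 2>-1.
U vs D: P1: 9>3, P2: 10=10, P3: 2>1.
U is at least as good as every other strategy against every opponent action, so it is weakly dominant.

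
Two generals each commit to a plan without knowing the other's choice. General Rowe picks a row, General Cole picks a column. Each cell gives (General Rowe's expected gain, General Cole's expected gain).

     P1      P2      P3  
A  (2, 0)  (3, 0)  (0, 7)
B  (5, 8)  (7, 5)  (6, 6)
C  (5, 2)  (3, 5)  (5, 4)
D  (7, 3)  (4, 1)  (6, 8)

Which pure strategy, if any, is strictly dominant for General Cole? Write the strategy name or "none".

none

P1 fails to dominate P2 at A (0=0).
P2 fails to dominate P1 at A (0=0).
P3 fails to dominate P1 at B (6<8).
No single strategy dominates all the others.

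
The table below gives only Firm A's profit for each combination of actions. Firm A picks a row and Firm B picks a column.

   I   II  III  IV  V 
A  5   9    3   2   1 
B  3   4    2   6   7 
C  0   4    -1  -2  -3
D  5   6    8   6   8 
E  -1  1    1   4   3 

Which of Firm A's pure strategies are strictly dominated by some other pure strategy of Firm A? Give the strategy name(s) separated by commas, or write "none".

Nothing dominates A: B at I (5>3); C at I (5>0); D at I (5=5); E at I (5>-1).
Nothing dominates B: A at IV (6>2); C at I (3>0); D at IV (6=6); E at I (3>-1).
C: dominated, since A does at least as well everywhere (I: 5>0, II: 9>4, III: 3>-1, IV: 2>-2, V: 1>-3).
D is not dominated — it holds its own against A at I (5=5); B at I (5>3); C at I (5>0); E at I (5>-1).
E: dominated, since B does at least as well everywhere (I: 3>-1, II: 4>1, III: 2>1, IV: 6>4, V: 7>3).

C, E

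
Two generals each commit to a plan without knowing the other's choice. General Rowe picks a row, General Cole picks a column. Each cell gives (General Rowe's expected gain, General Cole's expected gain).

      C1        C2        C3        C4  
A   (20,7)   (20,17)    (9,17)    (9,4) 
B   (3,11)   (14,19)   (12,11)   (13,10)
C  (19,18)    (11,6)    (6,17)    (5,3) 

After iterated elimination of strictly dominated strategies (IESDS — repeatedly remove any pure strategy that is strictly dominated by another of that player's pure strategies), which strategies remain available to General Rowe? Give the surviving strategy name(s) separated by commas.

A, B

Row C is eliminated: A beats it against every remaining column (C1: 20>19, C2: 20>11, C3: 9>6, C4: 9>5).
For General Cole, C2 strictly dominates C1 on the remaining rows (A: 17>7, B: 19>11); eliminate C1.
General Cole's strategy C4 is strictly dominated by C2 (A: 17>4, B: 19>10) and is removed.
Among the remaining strategies, none is strictly dominated by another pure strategy of the same player, so the elimination stops.
Surviving strategies — General Rowe: {A, B}; General Cole: {C2, C3}.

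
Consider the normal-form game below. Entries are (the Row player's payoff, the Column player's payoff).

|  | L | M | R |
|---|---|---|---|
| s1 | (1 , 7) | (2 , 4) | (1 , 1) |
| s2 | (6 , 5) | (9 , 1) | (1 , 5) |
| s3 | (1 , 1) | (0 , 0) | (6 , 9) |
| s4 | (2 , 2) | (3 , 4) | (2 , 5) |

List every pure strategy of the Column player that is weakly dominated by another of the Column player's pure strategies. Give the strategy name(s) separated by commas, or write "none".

L is not dominated — it holds its own against M at s1 (7>4); R at s1 (7>1).
Nothing dominates M: L at s4 (4>2); R at s1 (4>1).
R: no other strategy beats it everywhere (L at s3 (9>1); M at s2 (5>1)).

none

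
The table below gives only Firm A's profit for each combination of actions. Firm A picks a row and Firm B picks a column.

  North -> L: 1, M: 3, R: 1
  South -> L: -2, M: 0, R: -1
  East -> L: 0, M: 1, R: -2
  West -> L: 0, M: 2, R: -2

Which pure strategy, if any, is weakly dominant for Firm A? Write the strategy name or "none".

North

North vs South: L: 1>-2, M: 3>0, R: 1>-1.
North vs East: L: 1>0, M: 3>1, R: 1>-2.
North vs West: L: 1>0, M: 3>2, R: 1>-2.
North is at least as good as every other strategy against every opponent action, so it is weakly dominant.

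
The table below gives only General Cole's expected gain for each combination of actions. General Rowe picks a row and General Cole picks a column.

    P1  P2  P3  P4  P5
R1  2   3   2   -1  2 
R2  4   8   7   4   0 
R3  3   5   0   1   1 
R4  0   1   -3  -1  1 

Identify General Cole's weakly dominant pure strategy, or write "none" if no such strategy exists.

P2 vs P1: R1: 3>2, R2: 8>4, R3: 5>3, R4: 1>0.
P2 vs P3: R1: 3>2, R2: 8>7, R3: 5>0, R4: 1>-3.
P2 vs P4: R1: 3>-1, R2: 8>4, R3: 5>1, R4: 1>-1.
P2 vs P5: R1: 3>2, R2: 8>0, R3: 5>1, R4: 1=1.
P2 is at least as good as every other strategy against every opponent action, so it is weakly dominant.

P2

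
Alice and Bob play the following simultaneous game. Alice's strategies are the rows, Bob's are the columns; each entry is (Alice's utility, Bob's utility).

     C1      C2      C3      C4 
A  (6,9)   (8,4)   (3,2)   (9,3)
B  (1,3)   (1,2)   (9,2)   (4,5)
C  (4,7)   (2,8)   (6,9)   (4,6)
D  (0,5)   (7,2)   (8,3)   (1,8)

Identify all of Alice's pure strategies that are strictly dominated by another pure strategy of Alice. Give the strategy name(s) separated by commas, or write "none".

A: no other strategy beats it everywhere (B at C1 (6>1); C at C1 (6>4); D at C1 (6>0)).
B is not dominated — it holds its own against A at C3 (9>3); C at C3 (9>6); D at C1 (1>0).
C is not dominated — it holds its own against A at C3 (6>3); B at C1 (4>1); D at C1 (4>0).
D: no other strategy beats it everywhere (A at C3 (8>3); B at C2 (7>1); C at C2 (7>2)).

none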